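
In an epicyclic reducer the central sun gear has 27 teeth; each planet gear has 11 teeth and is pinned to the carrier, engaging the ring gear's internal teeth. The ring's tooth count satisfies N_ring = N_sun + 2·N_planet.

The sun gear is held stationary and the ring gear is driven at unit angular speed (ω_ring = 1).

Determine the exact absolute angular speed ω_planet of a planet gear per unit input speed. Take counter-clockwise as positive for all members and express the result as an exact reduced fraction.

N_ring = 27 + 2·11 = 49
27(ω_s−ω_c) = −49(ω_r−ω_c),  ω_s=0, ω_r=1
27(0−ω_c) = −49(1−ω_c)  ⇒  76ω_c = 49  ⇒  ω_c = 49/76
sun–planet: 27·(0−49/76) = −11·(ω_p−ω_c)  ⇒  ω_p−ω_c = −(27/11)·(-49/76) = 1323/836
ω_p = 49/76 + 1323/836 = 49/22

49/22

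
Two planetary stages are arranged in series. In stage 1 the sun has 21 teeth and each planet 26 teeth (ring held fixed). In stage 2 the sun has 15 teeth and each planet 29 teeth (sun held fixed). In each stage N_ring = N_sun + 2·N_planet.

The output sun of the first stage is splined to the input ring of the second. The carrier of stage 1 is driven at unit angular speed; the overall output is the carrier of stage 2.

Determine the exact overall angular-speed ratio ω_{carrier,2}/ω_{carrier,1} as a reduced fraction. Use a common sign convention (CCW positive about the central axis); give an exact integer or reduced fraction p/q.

3431/924

Stage 1: N_ring = 21 + 2·26 = 73
Stage 1: 21(ω_s−ω_c) = −73(ω_r−ω_c),  ω_r=0, ω_c=1
Stage 1: ω_s = 1 − (73/21)(0−1) = 94/21
  ⇒ ω_s¹/ω_c¹ = 94/21
Stage 2: N_ring = 15 + 2·29 = 73
Stage 2: 15(ω_s−ω_c) = −73(ω_r−ω_c),  ω_s=0, ω_r=1
Stage 2: 15(0−ω_c) = −73(1−ω_c)  ⇒  88ω_c = 73  ⇒  ω_c = 73/88
  ⇒ ω_c²/ω_r² = 73/88
Coupling ω_r² = ω_s¹ ⇒ overall = 94/21 × 73/88 = 3431/924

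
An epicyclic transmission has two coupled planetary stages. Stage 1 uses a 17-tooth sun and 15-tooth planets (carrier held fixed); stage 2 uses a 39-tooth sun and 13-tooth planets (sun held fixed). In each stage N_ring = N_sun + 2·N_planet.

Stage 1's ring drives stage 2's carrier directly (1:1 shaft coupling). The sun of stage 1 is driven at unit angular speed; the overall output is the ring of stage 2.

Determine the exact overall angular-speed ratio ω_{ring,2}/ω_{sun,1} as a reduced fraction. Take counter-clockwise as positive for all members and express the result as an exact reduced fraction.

-136/235

Stage 1: N_ring = 17 + 2·15 = 47
Stage 1: 17(ω_s−ω_c) = −47(ω_r−ω_c),  ω_c=0, ω_s=1
Stage 1: ω_r = 0 − (17/47)(1−0) = -17/47
  ⇒ ω_r¹/ω_s¹ = -17/47
Stage 2: N_ring = 39 + 2·13 = 65
Stage 2: 39(ω_s−ω_c) = −65(ω_r−ω_c),  ω_s=0, ω_c=1
Stage 2: ω_r = 1 − (39/65)(0−1) = 8/5
  ⇒ ω_r²/ω_c² = 8/5
Coupling ω_c² = ω_r¹ ⇒ overall = -17/47 × 8/5 = -136/235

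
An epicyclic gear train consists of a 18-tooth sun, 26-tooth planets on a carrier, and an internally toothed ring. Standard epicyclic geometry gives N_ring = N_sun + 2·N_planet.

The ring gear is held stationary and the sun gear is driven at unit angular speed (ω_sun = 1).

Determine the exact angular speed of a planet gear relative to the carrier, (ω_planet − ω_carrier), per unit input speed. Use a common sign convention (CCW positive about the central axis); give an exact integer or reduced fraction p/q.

N_ring = 18 + 2·26 = 70
18(ω_s−ω_c) = −70(ω_r−ω_c),  ω_r=0, ω_s=1
18(1−ω_c) = −70(0−ω_c)  ⇒  88ω_c = 18  ⇒  ω_c = 9/44
sun–planet: 18·(1−9/44) = −26·(ω_p−ω_c)  ⇒  ω_p−ω_c = −(18/26)·(35/44) = -315/572

-315/572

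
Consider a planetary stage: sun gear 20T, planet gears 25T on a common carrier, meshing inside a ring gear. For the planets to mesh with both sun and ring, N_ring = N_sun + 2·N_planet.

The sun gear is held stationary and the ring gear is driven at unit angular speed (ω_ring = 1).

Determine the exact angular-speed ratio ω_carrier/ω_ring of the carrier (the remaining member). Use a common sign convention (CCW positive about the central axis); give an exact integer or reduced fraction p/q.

N_ring = 20 + 2·25 = 70
20(ω_s−ω_c) = −70(ω_r−ω_c),  ω_s=0, ω_r=1
20(0−ω_c) = −70(1−ω_c)  ⇒  90ω_c = 70  ⇒  ω_c = 7/9
ω_c/ω_r = 7/9

7/9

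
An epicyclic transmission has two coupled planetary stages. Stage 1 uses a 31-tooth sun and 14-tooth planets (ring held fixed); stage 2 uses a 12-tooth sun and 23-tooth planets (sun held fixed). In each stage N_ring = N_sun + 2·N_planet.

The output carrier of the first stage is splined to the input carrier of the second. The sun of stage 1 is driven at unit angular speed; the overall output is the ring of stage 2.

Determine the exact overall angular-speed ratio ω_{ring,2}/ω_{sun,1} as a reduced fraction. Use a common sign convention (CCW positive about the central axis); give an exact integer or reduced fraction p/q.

217/522

Stage 1: N_ring = 31 + 2·14 = 59
Stage 1: 31(ω_s−ω_c) = −59(ω_r−ω_c),  ω_r=0, ω_s=1
Stage 1: 31(1−ω_c) = −59(0−ω_c)  ⇒  90ω_c = 31  ⇒  ω_c = 31/90
  ⇒ ω_c¹/ω_s¹ = 31/90
Stage 2: N_ring = 12 + 2·23 = 58
Stage 2: 12(ω_s−ω_c) = −58(ω_r−ω_c),  ω_s=0, ω_c=1
Stage 2: ω_r = 1 − (12/58)(0−1) = 35/29
  ⇒ ω_r²/ω_c² = 35/29
Coupling ω_c² = ω_c¹ ⇒ overall = 31/90 × 35/29 = 217/522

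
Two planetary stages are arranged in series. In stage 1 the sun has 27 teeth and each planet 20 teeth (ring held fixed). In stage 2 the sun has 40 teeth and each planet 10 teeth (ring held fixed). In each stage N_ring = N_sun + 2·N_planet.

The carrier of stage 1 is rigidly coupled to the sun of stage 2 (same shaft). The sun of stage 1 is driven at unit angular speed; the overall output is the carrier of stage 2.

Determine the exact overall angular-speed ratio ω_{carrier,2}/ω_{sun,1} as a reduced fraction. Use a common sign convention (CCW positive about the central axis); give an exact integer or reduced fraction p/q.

27/235

Stage 1: N_ring = 27 + 2·20 = 67
Stage 1: 27(ω_s−ω_c) = −67(ω_r−ω_c),  ω_r=0, ω_s=1
Stage 1: 27(1−ω_c) = −67(0−ω_c)  ⇒  94ω_c = 27  ⇒  ω_c = 27/94
  ⇒ ω_c¹/ω_s¹ = 27/94
Stage 2: N_ring = 40 + 2·10 = 60
Stage 2: 40(ω_s−ω_c) = −60(ω_r−ω_c),  ω_r=0, ω_s=1
Stage 2: 40(1−ω_c) = −60(0−ω_c)  ⇒  100ω_c = 40  ⇒  ω_c = 2/5
  ⇒ ω_c²/ω_s² = 2/5
Coupling ω_s² = ω_c¹ ⇒ overall = 27/94 × 2/5 = 27/235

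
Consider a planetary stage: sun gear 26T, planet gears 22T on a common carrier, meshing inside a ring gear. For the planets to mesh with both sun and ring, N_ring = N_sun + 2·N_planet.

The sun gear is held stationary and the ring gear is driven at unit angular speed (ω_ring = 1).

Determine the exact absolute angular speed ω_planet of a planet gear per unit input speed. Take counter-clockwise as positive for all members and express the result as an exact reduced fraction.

35/22

N_ring = 26 + 2·22 = 70
26(ω_s−ω_c) = −70(ω_r−ω_c),  ω_s=0, ω_r=1
26(0−ω_c) = −70(1−ω_c)  ⇒  96ω_c = 70  ⇒  ω_c = 35/48
sun–planet: 26·(0−35/48) = −22·(ω_p−ω_c)  ⇒  ω_p−ω_c = −(26/22)·(-35/48) = 455/528
ω_p = 35/48 + 455/528 = 35/22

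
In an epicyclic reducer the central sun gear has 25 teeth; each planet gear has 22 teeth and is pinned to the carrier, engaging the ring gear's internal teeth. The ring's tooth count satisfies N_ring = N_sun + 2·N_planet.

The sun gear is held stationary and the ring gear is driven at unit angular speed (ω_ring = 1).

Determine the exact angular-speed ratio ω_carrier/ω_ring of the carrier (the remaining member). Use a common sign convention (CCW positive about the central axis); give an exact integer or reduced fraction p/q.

N_ring = 25 + 2·22 = 69
25(ω_s−ω_c) = −69(ω_r−ω_c),  ω_s=0, ω_r=1
25(0−ω_c) = −69(1−ω_c)  ⇒  94ω_c = 69  ⇒  ω_c = 69/94
ω_c/ω_r = 69/94

69/94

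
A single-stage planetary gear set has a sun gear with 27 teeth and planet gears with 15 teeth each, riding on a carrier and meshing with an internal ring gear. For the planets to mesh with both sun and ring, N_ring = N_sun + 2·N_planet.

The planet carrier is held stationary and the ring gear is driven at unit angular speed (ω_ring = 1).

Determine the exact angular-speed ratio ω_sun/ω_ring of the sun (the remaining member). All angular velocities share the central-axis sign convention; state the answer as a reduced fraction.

N_ring = 27 + 2·15 = 57
27(ω_s−ω_c) = −57(ω_r−ω_c),  ω_c=0, ω_r=1
ω_s = 0 − (57/27)(1−0) = -19/9
ω_s/ω_r = -19/9

-19/9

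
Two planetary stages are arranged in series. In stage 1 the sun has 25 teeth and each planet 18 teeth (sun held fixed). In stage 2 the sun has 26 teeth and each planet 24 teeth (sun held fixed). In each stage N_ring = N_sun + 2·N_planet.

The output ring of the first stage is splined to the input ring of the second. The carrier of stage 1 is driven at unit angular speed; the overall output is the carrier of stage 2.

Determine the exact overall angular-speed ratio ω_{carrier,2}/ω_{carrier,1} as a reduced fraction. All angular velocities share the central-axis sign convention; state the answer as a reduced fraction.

1591/1525

Stage 1: N_ring = 25 + 2·18 = 61
Stage 1: 25(ω_s−ω_c) = −61(ω_r−ω_c),  ω_s=0, ω_c=1
Stage 1: ω_r = 1 − (25/61)(0−1) = 86/61
  ⇒ ω_r¹/ω_c¹ = 86/61
Stage 2: N_ring = 26 + 2·24 = 74
Stage 2: 26(ω_s−ω_c) = −74(ω_r−ω_c),  ω_s=0, ω_r=1
Stage 2: 26(0−ω_c) = −74(1−ω_c)  ⇒  100ω_c = 74  ⇒  ω_c = 37/50
  ⇒ ω_c²/ω_r² = 37/50
Coupling ω_r² = ω_r¹ ⇒ overall = 86/61 × 37/50 = 1591/1525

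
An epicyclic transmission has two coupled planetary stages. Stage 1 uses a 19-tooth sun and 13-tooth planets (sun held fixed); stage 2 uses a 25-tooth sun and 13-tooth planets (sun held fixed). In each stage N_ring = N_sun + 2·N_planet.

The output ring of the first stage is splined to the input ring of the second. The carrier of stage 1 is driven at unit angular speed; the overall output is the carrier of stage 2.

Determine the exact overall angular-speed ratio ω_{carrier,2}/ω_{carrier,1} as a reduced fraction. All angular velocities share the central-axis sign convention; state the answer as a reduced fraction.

Stage 1: N_ring = 19 + 2·13 = 45
Stage 1: 19(ω_s−ω_c) = −45(ω_r−ω_c),  ω_s=0, ω_c=1
Stage 1: ω_r = 1 − (19/45)(0−1) = 64/45
  ⇒ ω_r¹/ω_c¹ = 64/45
Stage 2: N_ring = 25 + 2·13 = 51
Stage 2: 25(ω_s−ω_c) = −51(ω_r−ω_c),  ω_s=0, ω_r=1
Stage 2: 25(0−ω_c) = −51(1−ω_c)  ⇒  76ω_c = 51  ⇒  ω_c = 51/76
  ⇒ ω_c²/ω_r² = 51/76
Coupling ω_r² = ω_r¹ ⇒ overall = 64/45 × 51/76 = 272/285

272/285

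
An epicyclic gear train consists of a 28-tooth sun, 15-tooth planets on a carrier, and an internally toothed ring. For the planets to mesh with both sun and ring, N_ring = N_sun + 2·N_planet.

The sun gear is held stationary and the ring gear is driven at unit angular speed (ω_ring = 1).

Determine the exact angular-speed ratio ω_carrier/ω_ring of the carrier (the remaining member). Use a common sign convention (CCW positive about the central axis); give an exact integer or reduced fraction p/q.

29/43

N_ring = 28 + 2·15 = 58
28(ω_s−ω_c) = −58(ω_r−ω_c),  ω_s=0, ω_r=1
28(0−ω_c) = −58(1−ω_c)  ⇒  86ω_c = 58  ⇒  ω_c = 29/43
ω_c/ω_r = 29/43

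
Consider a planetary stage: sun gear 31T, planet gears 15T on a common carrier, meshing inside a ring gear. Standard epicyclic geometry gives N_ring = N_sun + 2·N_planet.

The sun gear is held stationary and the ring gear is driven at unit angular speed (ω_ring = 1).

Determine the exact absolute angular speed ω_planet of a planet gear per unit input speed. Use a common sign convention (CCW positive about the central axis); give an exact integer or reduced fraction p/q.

61/30

N_ring = 31 + 2·15 = 61
31(ω_s−ω_c) = −61(ω_r−ω_c),  ω_s=0, ω_r=1
31(0−ω_c) = −61(1−ω_c)  ⇒  92ω_c = 61  ⇒  ω_c = 61/92
sun–planet: 31·(0−61/92) = −15·(ω_p−ω_c)  ⇒  ω_p−ω_c = −(31/15)·(-61/92) = 1891/1380
ω_p = 61/92 + 1891/1380 = 61/30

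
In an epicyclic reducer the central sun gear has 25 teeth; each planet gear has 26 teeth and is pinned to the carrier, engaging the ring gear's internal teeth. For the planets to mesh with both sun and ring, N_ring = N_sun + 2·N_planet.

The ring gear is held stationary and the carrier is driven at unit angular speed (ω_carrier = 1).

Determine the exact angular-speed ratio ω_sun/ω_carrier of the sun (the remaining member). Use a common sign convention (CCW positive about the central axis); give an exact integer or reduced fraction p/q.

102/25

N_ring = 25 + 2·26 = 77
25(ω_s−ω_c) = −77(ω_r−ω_c),  ω_r=0, ω_c=1
ω_s = 1 − (77/25)(0−1) = 102/25
ω_s/ω_c = 102/25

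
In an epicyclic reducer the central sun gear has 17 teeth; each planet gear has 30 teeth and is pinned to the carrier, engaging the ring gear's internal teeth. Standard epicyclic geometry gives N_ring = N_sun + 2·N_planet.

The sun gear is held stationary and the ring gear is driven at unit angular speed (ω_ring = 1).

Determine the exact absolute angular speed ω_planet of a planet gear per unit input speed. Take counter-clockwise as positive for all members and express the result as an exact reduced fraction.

77/60

N_ring = 17 + 2·30 = 77
17(ω_s−ω_c) = −77(ω_r−ω_c),  ω_s=0, ω_r=1
17(0−ω_c) = −77(1−ω_c)  ⇒  94ω_c = 77  ⇒  ω_c = 77/94
sun–planet: 17·(0−77/94) = −30·(ω_p−ω_c)  ⇒  ω_p−ω_c = −(17/30)·(-77/94) = 1309/2820
ω_p = 77/94 + 1309/2820 = 77/60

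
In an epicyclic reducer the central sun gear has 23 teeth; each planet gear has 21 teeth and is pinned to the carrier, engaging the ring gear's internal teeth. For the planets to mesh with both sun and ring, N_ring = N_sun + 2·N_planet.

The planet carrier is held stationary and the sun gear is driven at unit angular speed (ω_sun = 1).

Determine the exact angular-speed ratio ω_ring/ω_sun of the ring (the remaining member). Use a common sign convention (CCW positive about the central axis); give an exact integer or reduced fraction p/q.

N_ring = 23 + 2·21 = 65
23(ω_s−ω_c) = −65(ω_r−ω_c),  ω_c=0, ω_s=1
ω_r = 0 − (23/65)(1−0) = -23/65
ω_r/ω_s = -23/65

-23/65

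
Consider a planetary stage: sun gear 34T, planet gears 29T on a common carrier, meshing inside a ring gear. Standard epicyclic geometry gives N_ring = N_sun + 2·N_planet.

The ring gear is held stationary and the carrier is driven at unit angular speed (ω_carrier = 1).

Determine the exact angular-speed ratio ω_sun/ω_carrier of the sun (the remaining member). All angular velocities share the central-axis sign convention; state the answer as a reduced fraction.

63/17

N_ring = 34 + 2·29 = 92
34(ω_s−ω_c) = −92(ω_r−ω_c),  ω_r=0, ω_c=1
ω_s = 1 − (92/34)(0−1) = 63/17
ω_s/ω_c = 63/17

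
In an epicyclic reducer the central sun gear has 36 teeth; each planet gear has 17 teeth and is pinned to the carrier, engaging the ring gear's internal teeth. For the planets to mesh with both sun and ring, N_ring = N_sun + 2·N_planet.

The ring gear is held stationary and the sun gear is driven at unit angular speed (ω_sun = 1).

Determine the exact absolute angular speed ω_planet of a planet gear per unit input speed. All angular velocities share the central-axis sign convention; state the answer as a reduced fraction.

-18/17

N_ring = 36 + 2·17 = 70
36(ω_s−ω_c) = −70(ω_r−ω_c),  ω_r=0, ω_s=1
36(1−ω_c) = −70(0−ω_c)  ⇒  106ω_c = 36  ⇒  ω_c = 18/53
sun–planet: 36·(1−18/53) = −17·(ω_p−ω_c)  ⇒  ω_p−ω_c = −(36/17)·(35/53) = -1260/901
ω_p = 18/53 − 1260/901 = -18/17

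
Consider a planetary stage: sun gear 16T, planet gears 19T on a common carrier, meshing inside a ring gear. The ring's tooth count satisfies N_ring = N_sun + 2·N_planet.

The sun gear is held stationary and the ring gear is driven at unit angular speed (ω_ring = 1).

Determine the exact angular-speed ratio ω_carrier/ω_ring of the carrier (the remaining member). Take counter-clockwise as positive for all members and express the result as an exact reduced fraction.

N_ring = 16 + 2·19 = 54
16(ω_s−ω_c) = −54(ω_r−ω_c),  ω_s=0, ω_r=1
16(0−ω_c) = −54(1−ω_c)  ⇒  70ω_c = 54  ⇒  ω_c = 27/35
ω_c/ω_r = 27/35

27/35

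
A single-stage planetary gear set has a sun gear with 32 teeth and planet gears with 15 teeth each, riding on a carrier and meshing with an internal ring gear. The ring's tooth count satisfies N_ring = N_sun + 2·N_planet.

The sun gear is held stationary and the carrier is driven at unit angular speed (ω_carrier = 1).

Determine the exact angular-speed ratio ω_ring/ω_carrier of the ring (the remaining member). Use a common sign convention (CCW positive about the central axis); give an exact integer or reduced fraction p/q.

N_ring = 32 + 2·15 = 62
32(ω_s−ω_c) = −62(ω_r−ω_c),  ω_s=0, ω_c=1
ω_r = 1 − (32/62)(0−1) = 47/31
ω_r/ω_c = 47/31

47/31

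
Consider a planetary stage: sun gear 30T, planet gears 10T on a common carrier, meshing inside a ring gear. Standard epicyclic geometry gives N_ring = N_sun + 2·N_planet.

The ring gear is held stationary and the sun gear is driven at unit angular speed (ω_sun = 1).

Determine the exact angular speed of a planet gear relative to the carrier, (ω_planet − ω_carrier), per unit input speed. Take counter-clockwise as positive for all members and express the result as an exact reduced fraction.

N_ring = 30 + 2·10 = 50
30(ω_s−ω_c) = −50(ω_r−ω_c),  ω_r=0, ω_s=1
30(1−ω_c) = −50(0−ω_c)  ⇒  80ω_c = 30  ⇒  ω_c = 3/8
sun–planet: 30·(1−3/8) = −10·(ω_p−ω_c)  ⇒  ω_p−ω_c = −(30/10)·(5/8) = -15/8

-15/8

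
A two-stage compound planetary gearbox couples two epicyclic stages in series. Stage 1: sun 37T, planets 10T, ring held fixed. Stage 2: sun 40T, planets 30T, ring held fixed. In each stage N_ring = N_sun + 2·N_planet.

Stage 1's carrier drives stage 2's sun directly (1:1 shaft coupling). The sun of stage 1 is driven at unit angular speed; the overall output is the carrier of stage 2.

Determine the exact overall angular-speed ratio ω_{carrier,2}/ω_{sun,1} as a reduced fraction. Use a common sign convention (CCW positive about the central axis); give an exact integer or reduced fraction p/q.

Stage 1: N_ring = 37 + 2·10 = 57
Stage 1: 37(ω_s−ω_c) = −57(ω_r−ω_c),  ω_r=0, ω_s=1
Stage 1: 37(1−ω_c) = −57(0−ω_c)  ⇒  94ω_c = 37  ⇒  ω_c = 37/94
  ⇒ ω_c¹/ω_s¹ = 37/94
Stage 2: N_ring = 40 + 2·30 = 100
Stage 2: 40(ω_s−ω_c) = −100(ω_r−ω_c),  ω_r=0, ω_s=1
Stage 2: 40(1−ω_c) = −100(0−ω_c)  ⇒  140ω_c = 40  ⇒  ω_c = 2/7
  ⇒ ω_c²/ω_s² = 2/7
Coupling ω_s² = ω_c¹ ⇒ overall = 37/94 × 2/7 = 37/329

37/329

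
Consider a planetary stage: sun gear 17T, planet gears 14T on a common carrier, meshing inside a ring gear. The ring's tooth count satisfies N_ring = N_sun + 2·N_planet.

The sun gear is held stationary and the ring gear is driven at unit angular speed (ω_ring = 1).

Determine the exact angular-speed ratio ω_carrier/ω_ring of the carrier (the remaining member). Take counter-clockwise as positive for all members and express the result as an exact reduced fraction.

45/62

N_ring = 17 + 2·14 = 45
17(ω_s−ω_c) = −45(ω_r−ω_c),  ω_s=0, ω_r=1
17(0−ω_c) = −45(1−ω_c)  ⇒  62ω_c = 45  ⇒  ω_c = 45/62
ω_c/ω_r = 45/62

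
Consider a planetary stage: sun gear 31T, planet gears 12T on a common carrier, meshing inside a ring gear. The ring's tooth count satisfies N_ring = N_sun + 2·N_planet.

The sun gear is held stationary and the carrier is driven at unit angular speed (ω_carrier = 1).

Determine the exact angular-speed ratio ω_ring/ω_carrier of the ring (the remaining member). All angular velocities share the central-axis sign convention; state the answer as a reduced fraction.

86/55

N_ring = 31 + 2·12 = 55
31(ω_s−ω_c) = −55(ω_r−ω_c),  ω_s=0, ω_c=1
ω_r = 1 − (31/55)(0−1) = 86/55
ω_r/ω_c = 86/55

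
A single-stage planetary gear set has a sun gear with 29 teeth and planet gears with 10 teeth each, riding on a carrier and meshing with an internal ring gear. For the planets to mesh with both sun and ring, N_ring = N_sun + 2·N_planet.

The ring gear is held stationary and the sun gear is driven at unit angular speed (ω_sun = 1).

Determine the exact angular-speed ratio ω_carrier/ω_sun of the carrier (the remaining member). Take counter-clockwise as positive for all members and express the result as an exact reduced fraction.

29/78

N_ring = 29 + 2·10 = 49
29(ω_s−ω_c) = −49(ω_r−ω_c),  ω_r=0, ω_s=1
29(1−ω_c) = −49(0−ω_c)  ⇒  78ω_c = 29  ⇒  ω_c = 29/78
ω_c/ω_s = 29/78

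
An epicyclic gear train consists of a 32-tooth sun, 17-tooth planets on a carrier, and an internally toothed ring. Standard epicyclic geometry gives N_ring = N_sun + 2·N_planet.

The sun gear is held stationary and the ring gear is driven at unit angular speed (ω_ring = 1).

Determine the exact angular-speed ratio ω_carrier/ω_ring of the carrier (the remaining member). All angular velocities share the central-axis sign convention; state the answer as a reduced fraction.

33/49

N_ring = 32 + 2·17 = 66
32(ω_s−ω_c) = −66(ω_r−ω_c),  ω_s=0, ω_r=1
32(0−ω_c) = −66(1−ω_c)  ⇒  98ω_c = 66  ⇒  ω_c = 33/49
ω_c/ω_r = 33/49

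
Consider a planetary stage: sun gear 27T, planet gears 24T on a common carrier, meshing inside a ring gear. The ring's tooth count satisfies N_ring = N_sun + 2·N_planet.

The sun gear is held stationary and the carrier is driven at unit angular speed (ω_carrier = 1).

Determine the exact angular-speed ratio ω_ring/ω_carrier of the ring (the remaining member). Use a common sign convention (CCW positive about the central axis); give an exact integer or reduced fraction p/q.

N_ring = 27 + 2·24 = 75
27(ω_s−ω_c) = −75(ω_r−ω_c),  ω_s=0, ω_c=1
ω_r = 1 − (27/75)(0−1) = 34/25
ω_r/ω_c = 34/25

34/25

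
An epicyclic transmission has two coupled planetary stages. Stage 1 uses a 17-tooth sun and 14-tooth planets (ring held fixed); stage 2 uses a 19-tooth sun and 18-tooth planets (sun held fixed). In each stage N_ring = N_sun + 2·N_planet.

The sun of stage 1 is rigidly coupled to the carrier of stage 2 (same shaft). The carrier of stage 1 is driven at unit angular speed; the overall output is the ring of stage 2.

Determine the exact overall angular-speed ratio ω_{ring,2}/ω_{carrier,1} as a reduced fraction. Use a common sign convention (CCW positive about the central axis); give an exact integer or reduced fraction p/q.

Stage 1: N_ring = 17 + 2·14 = 45
Stage 1: 17(ω_s−ω_c) = −45(ω_r−ω_c),  ω_r=0, ω_c=1
Stage 1: ω_s = 1 − (45/17)(0−1) = 62/17
  ⇒ ω_s¹/ω_c¹ = 62/17
Stage 2: N_ring = 19 + 2·18 = 55
Stage 2: 19(ω_s−ω_c) = −55(ω_r−ω_c),  ω_s=0, ω_c=1
Stage 2: ω_r = 1 − (19/55)(0−1) = 74/55
  ⇒ ω_r²/ω_c² = 74/55
Coupling ω_c² = ω_s¹ ⇒ overall = 62/17 × 74/55 = 4588/935

4588/935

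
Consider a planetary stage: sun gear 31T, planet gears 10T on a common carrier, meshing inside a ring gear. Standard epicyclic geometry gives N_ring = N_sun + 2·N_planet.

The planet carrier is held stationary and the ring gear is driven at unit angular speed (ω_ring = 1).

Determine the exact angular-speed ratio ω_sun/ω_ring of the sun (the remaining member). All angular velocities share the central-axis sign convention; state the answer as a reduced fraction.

-51/31

N_ring = 31 + 2·10 = 51
31(ω_s−ω_c) = −51(ω_r−ω_c),  ω_c=0, ω_r=1
ω_s = 0 − (51/31)(1−0) = -51/31
ω_s/ω_r = -51/31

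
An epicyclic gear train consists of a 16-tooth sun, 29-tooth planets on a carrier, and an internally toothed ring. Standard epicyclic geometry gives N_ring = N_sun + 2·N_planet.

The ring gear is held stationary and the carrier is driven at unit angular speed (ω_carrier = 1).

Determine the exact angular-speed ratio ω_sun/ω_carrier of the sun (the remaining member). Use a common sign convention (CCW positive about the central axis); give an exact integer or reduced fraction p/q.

45/8

N_ring = 16 + 2·29 = 74
16(ω_s−ω_c) = −74(ω_r−ω_c),  ω_r=0, ω_c=1
ω_s = 1 − (74/16)(0−1) = 45/8
ω_s/ω_c = 45/8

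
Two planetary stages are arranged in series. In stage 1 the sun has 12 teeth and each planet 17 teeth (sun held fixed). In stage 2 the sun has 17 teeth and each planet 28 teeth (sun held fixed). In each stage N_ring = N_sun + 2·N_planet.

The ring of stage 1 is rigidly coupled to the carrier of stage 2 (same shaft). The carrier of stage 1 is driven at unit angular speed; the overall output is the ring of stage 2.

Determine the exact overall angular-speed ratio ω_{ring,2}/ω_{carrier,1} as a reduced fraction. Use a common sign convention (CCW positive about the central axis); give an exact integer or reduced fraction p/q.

Stage 1: N_ring = 12 + 2·17 = 46
Stage 1: 12(ω_s−ω_c) = −46(ω_r−ω_c),  ω_s=0, ω_c=1
Stage 1: ω_r = 1 − (12/46)(0−1) = 29/23
  ⇒ ω_r¹/ω_c¹ = 29/23
Stage 2: N_ring = 17 + 2·28 = 73
Stage 2: 17(ω_s−ω_c) = −73(ω_r−ω_c),  ω_s=0, ω_c=1
Stage 2: ω_r = 1 − (17/73)(0−1) = 90/73
  ⇒ ω_r²/ω_c² = 90/73
Coupling ω_c² = ω_r¹ ⇒ overall = 29/23 × 90/73 = 2610/1679

2610/1679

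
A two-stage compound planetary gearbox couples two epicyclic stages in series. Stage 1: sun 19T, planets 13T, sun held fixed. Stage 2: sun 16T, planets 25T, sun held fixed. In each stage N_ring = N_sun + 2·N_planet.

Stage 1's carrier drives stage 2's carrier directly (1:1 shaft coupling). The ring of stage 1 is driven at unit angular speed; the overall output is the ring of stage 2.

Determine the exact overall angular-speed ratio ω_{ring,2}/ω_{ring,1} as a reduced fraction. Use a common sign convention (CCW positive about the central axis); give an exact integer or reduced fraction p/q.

Stage 1: N_ring = 19 + 2·13 = 45
Stage 1: 19(ω_s−ω_c) = −45(ω_r−ω_c),  ω_s=0, ω_r=1
Stage 1: 19(0−ω_c) = −45(1−ω_c)  ⇒  64ω_c = 45  ⇒  ω_c = 45/64
  ⇒ ω_c¹/ω_r¹ = 45/64
Stage 2: N_ring = 16 + 2·25 = 66
Stage 2: 16(ω_s−ω_c) = −66(ω_r−ω_c),  ω_s=0, ω_c=1
Stage 2: ω_r = 1 − (16/66)(0−1) = 41/33
  ⇒ ω_r²/ω_c² = 41/33
Coupling ω_c² = ω_c¹ ⇒ overall = 45/64 × 41/33 = 615/704

615/704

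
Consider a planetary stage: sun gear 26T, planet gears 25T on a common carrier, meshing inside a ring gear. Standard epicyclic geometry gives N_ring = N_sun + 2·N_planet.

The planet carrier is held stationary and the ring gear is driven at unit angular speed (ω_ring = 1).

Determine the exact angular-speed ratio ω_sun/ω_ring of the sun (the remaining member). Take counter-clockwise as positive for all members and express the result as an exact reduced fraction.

-38/13

N_ring = 26 + 2·25 = 76
26(ω_s−ω_c) = −76(ω_r−ω_c),  ω_c=0, ω_r=1
ω_s = 0 − (76/26)(1−0) = -38/13
ω_s/ω_r = -38/13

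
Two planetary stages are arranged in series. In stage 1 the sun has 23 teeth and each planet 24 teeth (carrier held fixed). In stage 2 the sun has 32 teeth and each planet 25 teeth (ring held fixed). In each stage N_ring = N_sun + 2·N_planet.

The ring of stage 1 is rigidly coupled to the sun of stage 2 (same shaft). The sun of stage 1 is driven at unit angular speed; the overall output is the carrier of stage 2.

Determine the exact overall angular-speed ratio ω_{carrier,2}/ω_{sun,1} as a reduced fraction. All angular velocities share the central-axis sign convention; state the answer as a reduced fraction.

Stage 1: N_ring = 23 + 2·24 = 71
Stage 1: 23(ω_s−ω_c) = −71(ω_r−ω_c),  ω_c=0, ω_s=1
Stage 1: ω_r = 0 − (23/71)(1−0) = -23/71
  ⇒ ω_r¹/ω_s¹ = -23/71
Stage 2: N_ring = 32 + 2·25 = 82
Stage 2: 32(ω_s−ω_c) = −82(ω_r−ω_c),  ω_r=0, ω_s=1
Stage 2: 32(1−ω_c) = −82(0−ω_c)  ⇒  114ω_c = 32  ⇒  ω_c = 16/57
  ⇒ ω_c²/ω_s² = 16/57
Coupling ω_s² = ω_r¹ ⇒ overall = -23/71 × 16/57 = -368/4047

-368/4047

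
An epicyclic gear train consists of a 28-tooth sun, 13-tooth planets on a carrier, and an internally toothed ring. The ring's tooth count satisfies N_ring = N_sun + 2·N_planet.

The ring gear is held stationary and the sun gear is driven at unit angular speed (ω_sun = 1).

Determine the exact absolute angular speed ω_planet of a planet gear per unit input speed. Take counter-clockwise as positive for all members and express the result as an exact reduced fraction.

-14/13

N_ring = 28 + 2·13 = 54
28(ω_s−ω_c) = −54(ω_r−ω_c),  ω_r=0, ω_s=1
28(1−ω_c) = −54(0−ω_c)  ⇒  82ω_c = 28  ⇒  ω_c = 14/41
sun–planet: 28·(1−14/41) = −13·(ω_p−ω_c)  ⇒  ω_p−ω_c = −(28/13)·(27/41) = -756/533
ω_p = 14/41 − 756/533 = -14/13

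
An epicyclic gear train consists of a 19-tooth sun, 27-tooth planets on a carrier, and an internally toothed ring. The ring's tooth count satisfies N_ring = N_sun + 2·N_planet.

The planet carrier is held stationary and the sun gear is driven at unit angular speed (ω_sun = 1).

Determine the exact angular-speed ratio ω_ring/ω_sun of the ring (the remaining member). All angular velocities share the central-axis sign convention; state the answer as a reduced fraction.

-19/73

N_ring = 19 + 2·27 = 73
19(ω_s−ω_c) = −73(ω_r−ω_c),  ω_c=0, ω_s=1
ω_r = 0 − (19/73)(1−0) = -19/73
ω_r/ω_s = -19/73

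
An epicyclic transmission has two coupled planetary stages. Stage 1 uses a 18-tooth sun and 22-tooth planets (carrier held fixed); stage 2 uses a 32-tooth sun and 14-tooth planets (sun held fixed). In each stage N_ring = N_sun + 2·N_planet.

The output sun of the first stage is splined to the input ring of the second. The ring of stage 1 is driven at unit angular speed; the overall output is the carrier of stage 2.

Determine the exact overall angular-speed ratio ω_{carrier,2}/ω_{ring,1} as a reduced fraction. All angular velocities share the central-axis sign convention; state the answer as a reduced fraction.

-155/69

Stage 1: N_ring = 18 + 2·22 = 62
Stage 1: 18(ω_s−ω_c) = −62(ω_r−ω_c),  ω_c=0, ω_r=1
Stage 1: ω_s = 0 − (62/18)(1−0) = -31/9
  ⇒ ω_s¹/ω_r¹ = -31/9
Stage 2: N_ring = 32 + 2·14 = 60
Stage 2: 32(ω_s−ω_c) = −60(ω_r−ω_c),  ω_s=0, ω_r=1
Stage 2: 32(0−ω_c) = −60(1−ω_c)  ⇒  92ω_c = 60  ⇒  ω_c = 15/23
  ⇒ ω_c²/ω_r² = 15/23
Coupling ω_r² = ω_s¹ ⇒ overall = -31/9 × 15/23 = -155/69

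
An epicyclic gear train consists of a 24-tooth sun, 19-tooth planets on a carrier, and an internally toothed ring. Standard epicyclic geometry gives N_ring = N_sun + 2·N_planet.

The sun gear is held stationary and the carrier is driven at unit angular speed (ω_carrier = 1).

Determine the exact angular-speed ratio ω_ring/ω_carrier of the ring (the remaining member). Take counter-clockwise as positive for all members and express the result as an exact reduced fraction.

N_ring = 24 + 2·19 = 62
24(ω_s−ω_c) = −62(ω_r−ω_c),  ω_s=0, ω_c=1
ω_r = 1 − (24/62)(0−1) = 43/31
ω_r/ω_c = 43/31

43/31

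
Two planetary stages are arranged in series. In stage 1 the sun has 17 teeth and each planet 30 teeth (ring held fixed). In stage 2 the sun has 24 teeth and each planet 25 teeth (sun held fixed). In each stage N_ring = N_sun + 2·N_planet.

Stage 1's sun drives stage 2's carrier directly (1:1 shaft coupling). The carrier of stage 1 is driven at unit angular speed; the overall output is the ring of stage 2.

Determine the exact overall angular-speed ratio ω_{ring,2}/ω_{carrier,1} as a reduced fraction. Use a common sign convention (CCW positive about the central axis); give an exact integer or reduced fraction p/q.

4606/629

Stage 1: N_ring = 17 + 2·30 = 77
Stage 1: 17(ω_s−ω_c) = −77(ω_r−ω_c),  ω_r=0, ω_c=1
Stage 1: ω_s = 1 − (77/17)(0−1) = 94/17
  ⇒ ω_s¹/ω_c¹ = 94/17
Stage 2: N_ring = 24 + 2·25 = 74
Stage 2: 24(ω_s−ω_c) = −74(ω_r−ω_c),  ω_s=0, ω_c=1
Stage 2: ω_r = 1 − (24/74)(0−1) = 49/37
  ⇒ ω_r²/ω_c² = 49/37
Coupling ω_c² = ω_s¹ ⇒ overall = 94/17 × 49/37 = 4606/629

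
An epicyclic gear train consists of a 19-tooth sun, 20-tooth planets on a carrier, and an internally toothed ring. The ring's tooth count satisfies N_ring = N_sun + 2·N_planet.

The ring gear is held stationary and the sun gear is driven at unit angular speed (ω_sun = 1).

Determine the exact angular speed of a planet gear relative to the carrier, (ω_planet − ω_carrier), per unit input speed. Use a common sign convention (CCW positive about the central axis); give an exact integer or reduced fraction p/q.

-1121/1560

N_ring = 19 + 2·20 = 59
19(ω_s−ω_c) = −59(ω_r−ω_c),  ω_r=0, ω_s=1
19(1−ω_c) = −59(0−ω_c)  ⇒  78ω_c = 19  ⇒  ω_c = 19/78
sun–planet: 19·(1−19/78) = −20·(ω_p−ω_c)  ⇒  ω_p−ω_c = −(19/20)·(59/78) = -1121/1560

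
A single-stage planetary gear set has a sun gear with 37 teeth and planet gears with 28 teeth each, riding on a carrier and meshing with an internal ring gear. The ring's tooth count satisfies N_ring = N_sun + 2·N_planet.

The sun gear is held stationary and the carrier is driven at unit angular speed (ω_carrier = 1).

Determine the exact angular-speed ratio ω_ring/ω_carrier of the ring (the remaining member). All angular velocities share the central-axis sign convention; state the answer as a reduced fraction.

N_ring = 37 + 2·28 = 93
37(ω_s−ω_c) = −93(ω_r−ω_c),  ω_s=0, ω_c=1
ω_r = 1 − (37/93)(0−1) = 130/93
ω_r/ω_c = 130/93

130/93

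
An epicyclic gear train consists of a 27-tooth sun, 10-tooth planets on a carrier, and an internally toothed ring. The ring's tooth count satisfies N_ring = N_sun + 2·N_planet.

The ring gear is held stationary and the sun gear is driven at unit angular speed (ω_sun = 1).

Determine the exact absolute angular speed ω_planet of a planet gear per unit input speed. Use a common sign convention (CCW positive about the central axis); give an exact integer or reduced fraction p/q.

-27/20

N_ring = 27 + 2·10 = 47
27(ω_s−ω_c) = −47(ω_r−ω_c),  ω_r=0, ω_s=1
27(1−ω_c) = −47(0−ω_c)  ⇒  74ω_c = 27  ⇒  ω_c = 27/74
sun–planet: 27·(1−27/74) = −10·(ω_p−ω_c)  ⇒  ω_p−ω_c = −(27/10)·(47/74) = -1269/740
ω_p = 27/74 − 1269/740 = -27/20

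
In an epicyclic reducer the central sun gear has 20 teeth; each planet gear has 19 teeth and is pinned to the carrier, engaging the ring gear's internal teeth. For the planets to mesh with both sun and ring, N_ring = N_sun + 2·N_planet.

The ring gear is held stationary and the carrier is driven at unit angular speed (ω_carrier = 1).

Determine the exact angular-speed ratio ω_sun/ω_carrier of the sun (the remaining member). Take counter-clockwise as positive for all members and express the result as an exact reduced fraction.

N_ring = 20 + 2·19 = 58
20(ω_s−ω_c) = −58(ω_r−ω_c),  ω_r=0, ω_c=1
ω_s = 1 − (58/20)(0−1) = 39/10
ω_s/ω_c = 39/10

39/10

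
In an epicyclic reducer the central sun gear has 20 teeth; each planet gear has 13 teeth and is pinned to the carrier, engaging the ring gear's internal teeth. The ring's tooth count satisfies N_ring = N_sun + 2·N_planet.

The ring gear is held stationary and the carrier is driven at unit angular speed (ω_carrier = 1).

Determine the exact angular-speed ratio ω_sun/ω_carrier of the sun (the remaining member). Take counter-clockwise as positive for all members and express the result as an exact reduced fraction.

33/10

N_ring = 20 + 2·13 = 46
20(ω_s−ω_c) = −46(ω_r−ω_c),  ω_r=0, ω_c=1
ω_s = 1 − (46/20)(0−1) = 33/10
ω_s/ω_c = 33/10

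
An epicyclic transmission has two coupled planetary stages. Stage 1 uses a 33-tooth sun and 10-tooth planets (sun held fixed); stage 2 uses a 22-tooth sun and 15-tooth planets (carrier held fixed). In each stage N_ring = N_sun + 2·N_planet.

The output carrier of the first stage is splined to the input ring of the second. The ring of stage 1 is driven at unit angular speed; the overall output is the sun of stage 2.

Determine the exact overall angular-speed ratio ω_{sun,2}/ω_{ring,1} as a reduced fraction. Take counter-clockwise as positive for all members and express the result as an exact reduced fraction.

-689/473

Stage 1: N_ring = 33 + 2·10 = 53
Stage 1: 33(ω_s−ω_c) = −53(ω_r−ω_c),  ω_s=0, ω_r=1
Stage 1: 33(0−ω_c) = −53(1−ω_c)  ⇒  86ω_c = 53  ⇒  ω_c = 53/86
  ⇒ ω_c¹/ω_r¹ = 53/86
Stage 2: N_ring = 22 + 2·15 = 52
Stage 2: 22(ω_s−ω_c) = −52(ω_r−ω_c),  ω_c=0, ω_r=1
Stage 2: ω_s = 0 − (52/22)(1−0) = -26/11
  ⇒ ω_s²/ω_r² = -26/11
Coupling ω_r² = ω_c¹ ⇒ overall = 53/86 × -26/11 = -689/473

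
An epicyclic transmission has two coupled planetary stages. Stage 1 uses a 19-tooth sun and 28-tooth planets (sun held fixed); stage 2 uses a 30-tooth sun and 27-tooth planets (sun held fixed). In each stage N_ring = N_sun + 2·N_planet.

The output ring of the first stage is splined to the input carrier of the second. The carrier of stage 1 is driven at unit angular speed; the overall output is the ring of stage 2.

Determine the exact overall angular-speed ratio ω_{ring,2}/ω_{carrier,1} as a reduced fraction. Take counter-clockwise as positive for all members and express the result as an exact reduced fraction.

Stage 1: N_ring = 19 + 2·28 = 75
Stage 1: 19(ω_s−ω_c) = −75(ω_r−ω_c),  ω_s=0, ω_c=1
Stage 1: ω_r = 1 − (19/75)(0−1) = 94/75
  ⇒ ω_r¹/ω_c¹ = 94/75
Stage 2: N_ring = 30 + 2·27 = 84
Stage 2: 30(ω_s−ω_c) = −84(ω_r−ω_c),  ω_s=0, ω_c=1
Stage 2: ω_r = 1 − (30/84)(0−1) = 19/14
  ⇒ ω_r²/ω_c² = 19/14
Coupling ω_c² = ω_r¹ ⇒ overall = 94/75 × 19/14 = 893/525

893/525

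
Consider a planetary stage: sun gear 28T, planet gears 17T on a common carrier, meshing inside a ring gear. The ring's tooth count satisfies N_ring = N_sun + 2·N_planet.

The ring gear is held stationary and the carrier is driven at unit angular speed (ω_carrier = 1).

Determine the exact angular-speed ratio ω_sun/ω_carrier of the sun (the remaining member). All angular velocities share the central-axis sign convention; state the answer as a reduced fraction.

45/14

N_ring = 28 + 2·17 = 62
28(ω_s−ω_c) = −62(ω_r−ω_c),  ω_r=0, ω_c=1
ω_s = 1 − (62/28)(0−1) = 45/14
ω_s/ω_c = 45/14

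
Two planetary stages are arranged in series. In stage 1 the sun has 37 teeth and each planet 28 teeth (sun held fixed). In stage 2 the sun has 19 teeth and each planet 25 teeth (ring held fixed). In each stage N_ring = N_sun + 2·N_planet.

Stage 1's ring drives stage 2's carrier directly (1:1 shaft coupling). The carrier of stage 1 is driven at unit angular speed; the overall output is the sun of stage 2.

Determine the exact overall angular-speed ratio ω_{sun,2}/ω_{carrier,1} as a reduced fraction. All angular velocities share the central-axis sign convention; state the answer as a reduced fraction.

Stage 1: N_ring = 37 + 2·28 = 93
Stage 1: 37(ω_s−ω_c) = −93(ω_r−ω_c),  ω_s=0, ω_c=1
Stage 1: ω_r = 1 − (37/93)(0−1) = 130/93
  ⇒ ω_r¹/ω_c¹ = 130/93
Stage 2: N_ring = 19 + 2·25 = 69
Stage 2: 19(ω_s−ω_c) = −69(ω_r−ω_c),  ω_r=0, ω_c=1
Stage 2: ω_s = 1 − (69/19)(0−1) = 88/19
  ⇒ ω_s²/ω_c² = 88/19
Coupling ω_c² = ω_r¹ ⇒ overall = 130/93 × 88/19 = 11440/1767

11440/1767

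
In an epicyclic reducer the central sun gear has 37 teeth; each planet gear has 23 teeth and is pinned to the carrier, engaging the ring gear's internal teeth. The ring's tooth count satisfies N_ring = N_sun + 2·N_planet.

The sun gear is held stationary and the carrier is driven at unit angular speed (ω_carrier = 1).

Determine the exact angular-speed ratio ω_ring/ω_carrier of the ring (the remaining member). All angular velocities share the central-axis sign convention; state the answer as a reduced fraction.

N_ring = 37 + 2·23 = 83
37(ω_s−ω_c) = −83(ω_r−ω_c),  ω_s=0, ω_c=1
ω_r = 1 − (37/83)(0−1) = 120/83
ω_r/ω_c = 120/83

120/83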